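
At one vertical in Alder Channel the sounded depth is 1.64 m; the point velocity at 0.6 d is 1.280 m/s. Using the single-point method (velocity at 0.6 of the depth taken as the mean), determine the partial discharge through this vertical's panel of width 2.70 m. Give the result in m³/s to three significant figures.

5.67 m³/s

v̄ = v₀.₆ = 1.280 m/s
q = v̄ × d × w = 1.280 × 1.64 × 2.70 = 5.668 m³/s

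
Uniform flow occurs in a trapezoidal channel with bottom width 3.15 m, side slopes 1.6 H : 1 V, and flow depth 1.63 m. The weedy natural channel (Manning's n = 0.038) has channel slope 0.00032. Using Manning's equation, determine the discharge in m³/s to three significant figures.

4.45 m³/s

A = (b + z·y)·y = (3.15 + 1.6×1.63)×1.63 = 9.386 m²
P = b + 2y√(1+z²) = 3.15 + 2×1.63×√(1+1.6²) = 9.301 m
R = A/P = 9.386/9.301 = 1.009 m
Q = (1/n)·A·R^(2/3)·S^(1/2) = (1/0.038) × 9.386 × 1.009^(2/3) × 0.00032^(1/2) = 4.445 m³/s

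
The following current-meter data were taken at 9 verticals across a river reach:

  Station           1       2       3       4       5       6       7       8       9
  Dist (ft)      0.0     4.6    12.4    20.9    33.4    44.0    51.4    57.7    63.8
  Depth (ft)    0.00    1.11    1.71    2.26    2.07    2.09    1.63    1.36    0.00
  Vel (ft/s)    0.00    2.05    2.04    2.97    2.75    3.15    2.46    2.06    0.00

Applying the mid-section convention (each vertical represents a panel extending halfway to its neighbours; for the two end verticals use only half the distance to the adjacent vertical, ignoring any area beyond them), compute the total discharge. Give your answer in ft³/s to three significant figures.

283 ft³/s

w_2 = (12.4 − 0.0)/2 = 6.2 ft; q_2 = 2.05 × 1.11 × 6.2 = 14.11 ft³/s
w_3 = (20.9 − 4.6)/2 = 8.15 ft; q_3 = 2.04 × 1.71 × 8.15 = 28.43 ft³/s
w_4 = (33.4 − 12.4)/2 = 10.5 ft; q_4 = 2.97 × 2.26 × 10.5 = 70.48 ft³/s
w_5 = (44.0 − 20.9)/2 = 11.55 ft; q_5 = 2.75 × 2.07 × 11.55 = 65.75 ft³/s
w_6 = (51.4 − 33.4)/2 = 9 ft; q_6 = 3.15 × 2.09 × 9 = 59.25 ft³/s
w_7 = (57.7 − 44.0)/2 = 6.85 ft; q_7 = 2.46 × 1.63 × 6.85 = 27.47 ft³/s
w_8 = (63.8 − 51.4)/2 = 6.2 ft; q_8 = 2.06 × 1.36 × 6.2 = 17.37 ft³/s
Stations 1, 9 contribute zero (depth or velocity is 0).
Q = Σ qᵢ = 282.9 ft³/s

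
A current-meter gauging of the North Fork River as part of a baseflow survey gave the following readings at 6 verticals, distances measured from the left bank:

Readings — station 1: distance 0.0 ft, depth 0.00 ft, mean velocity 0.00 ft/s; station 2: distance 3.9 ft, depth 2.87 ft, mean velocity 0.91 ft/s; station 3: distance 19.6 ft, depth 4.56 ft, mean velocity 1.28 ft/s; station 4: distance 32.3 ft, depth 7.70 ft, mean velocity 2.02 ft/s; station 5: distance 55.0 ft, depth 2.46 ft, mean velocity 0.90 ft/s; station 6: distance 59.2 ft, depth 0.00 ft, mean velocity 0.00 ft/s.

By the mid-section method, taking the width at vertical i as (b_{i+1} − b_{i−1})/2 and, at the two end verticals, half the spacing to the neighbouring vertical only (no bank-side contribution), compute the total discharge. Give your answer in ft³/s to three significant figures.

w_2 = (19.6 − 0.0)/2 = 9.8 ft; q_2 = 0.91 × 2.87 × 9.8 = 25.59 ft³/s
w_3 = (32.3 − 3.9)/2 = 14.2 ft; q_3 = 1.28 × 4.56 × 14.2 = 82.88 ft³/s
w_4 = (55.0 − 19.6)/2 = 17.7 ft; q_4 = 2.02 × 7.70 × 17.7 = 275.3 ft³/s
w_5 = (59.2 − 32.3)/2 = 13.45 ft; q_5 = 0.90 × 2.46 × 13.45 = 29.78 ft³/s
Stations 1, 6 contribute zero (depth or velocity is 0).
Q = Σ qᵢ = 413.6 ft³/s

414 ft³/s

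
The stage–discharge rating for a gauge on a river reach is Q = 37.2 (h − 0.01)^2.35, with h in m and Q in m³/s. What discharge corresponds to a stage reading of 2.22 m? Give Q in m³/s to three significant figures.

240 m³/s

Q = 37.2 × (2.22 − 0.01)^2.35 = 37.2 × 2.21^2.35 = 239.8 m³/s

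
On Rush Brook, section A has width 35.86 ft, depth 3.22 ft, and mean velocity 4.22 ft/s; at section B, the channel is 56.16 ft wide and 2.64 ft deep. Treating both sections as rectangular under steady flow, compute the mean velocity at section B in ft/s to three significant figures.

Q = A₁V₁ = (35.86×3.22) × 4.22 = 487.3 ft³/s
A₂ = 56.16 × 2.64 = 148.3 ft²
V₂ = Q/A₂ = 487.3/148.3 = 3.287 ft/s

3.29 ft/s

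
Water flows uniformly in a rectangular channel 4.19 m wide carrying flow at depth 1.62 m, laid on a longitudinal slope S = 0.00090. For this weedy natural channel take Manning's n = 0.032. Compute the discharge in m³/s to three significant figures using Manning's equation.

5.99 m³/s

A = b·y = 4.19 × 1.62 = 6.788 m²
P = b + 2y = 4.19 + 2×1.62 = 7.430 m
R = A/P = 6.788/7.430 = 0.9136 m
Q = (1/n)·A·R^(2/3)·S^(1/2) = (1/0.032) × 6.788 × 0.9136^(2/3) × 0.00090^(1/2) = 5.991 m³/s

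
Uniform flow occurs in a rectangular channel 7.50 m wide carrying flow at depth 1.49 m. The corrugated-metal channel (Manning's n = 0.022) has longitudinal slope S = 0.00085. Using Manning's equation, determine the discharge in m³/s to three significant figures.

15.5 m³/s

A = b·y = 7.50 × 1.49 = 11.18 m²
P = b + 2y = 7.50 + 2×1.49 = 10.48 m
R = A/P = 11.18/10.48 = 1.066 m
Q = (1/n)·A·R^(2/3)·S^(1/2) = (1/0.022) × 11.18 × 1.066^(2/3) × 0.00085^(1/2) = 15.46 m³/s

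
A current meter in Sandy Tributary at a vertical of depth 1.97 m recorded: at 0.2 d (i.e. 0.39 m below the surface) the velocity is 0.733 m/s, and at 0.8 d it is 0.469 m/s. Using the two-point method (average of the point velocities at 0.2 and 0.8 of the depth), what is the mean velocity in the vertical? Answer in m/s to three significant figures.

0.601 m/s

v̄ = (0.733 + 0.469) / 2 = 0.6010 m/s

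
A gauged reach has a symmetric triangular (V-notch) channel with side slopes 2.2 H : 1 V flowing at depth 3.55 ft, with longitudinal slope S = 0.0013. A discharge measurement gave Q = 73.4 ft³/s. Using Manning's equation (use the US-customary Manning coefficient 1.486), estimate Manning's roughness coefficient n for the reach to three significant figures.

0.0279

A = z·y² = 2.2×3.55² = 27.73 ft²
P = 2y√(1+z²) = 2×3.55×√(1+2.2²) = 17.16 ft
R = A/P = 27.73/17.16 = 1.616 ft
n = (1.486/Q)·A·R^(2/3)·S^(1/2) = (1.486/73.4) × 27.73 × 1.377 × 0.03606 = 0.02787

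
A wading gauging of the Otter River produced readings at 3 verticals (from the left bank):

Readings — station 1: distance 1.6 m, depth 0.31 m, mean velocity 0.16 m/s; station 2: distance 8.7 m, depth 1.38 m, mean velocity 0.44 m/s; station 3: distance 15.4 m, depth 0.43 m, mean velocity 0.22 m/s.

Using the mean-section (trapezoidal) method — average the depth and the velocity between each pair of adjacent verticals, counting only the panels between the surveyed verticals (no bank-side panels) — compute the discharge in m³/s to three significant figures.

3.80 m³/s

Panel 1-2: Δb = 7.1 m, d̄ = (0.31+1.38)/2 = 0.845, v̄ = (0.16+0.44)/2 = 0.3 → q = 7.1×0.845×0.3 = 1.800 m³/s
Panel 2-3: Δb = 6.7 m, d̄ = (1.38+0.43)/2 = 0.905, v̄ = (0.44+0.22)/2 = 0.33 → q = 6.7×0.905×0.33 = 2.001 m³/s
Q = Σ q = 3.801 m³/s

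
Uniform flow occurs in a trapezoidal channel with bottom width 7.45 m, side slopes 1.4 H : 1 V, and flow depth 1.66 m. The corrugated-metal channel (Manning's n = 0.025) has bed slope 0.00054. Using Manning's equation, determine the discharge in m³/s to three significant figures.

17.3 m³/s

A = (b + z·y)·y = (7.45 + 1.4×1.66)×1.66 = 16.22 m²
P = b + 2y√(1+z²) = 7.45 + 2×1.66×√(1+1.4²) = 13.16 m
R = A/P = 16.22/13.16 = 1.233 m
Q = (1/n)·A·R^(2/3)·S^(1/2) = (1/0.025) × 16.22 × 1.233^(2/3) × 0.00054^(1/2) = 17.34 m³/s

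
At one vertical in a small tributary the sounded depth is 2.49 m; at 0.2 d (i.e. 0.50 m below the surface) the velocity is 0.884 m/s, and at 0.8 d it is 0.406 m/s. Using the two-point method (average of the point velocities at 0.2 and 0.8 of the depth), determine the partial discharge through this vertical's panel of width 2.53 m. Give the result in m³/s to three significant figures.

4.06 m³/s

v̄ = (0.884 + 0.406) / 2 = 0.6450 m/s
q = v̄ × d × w = 0.6450 × 2.49 × 2.53 = 4.063 m³/s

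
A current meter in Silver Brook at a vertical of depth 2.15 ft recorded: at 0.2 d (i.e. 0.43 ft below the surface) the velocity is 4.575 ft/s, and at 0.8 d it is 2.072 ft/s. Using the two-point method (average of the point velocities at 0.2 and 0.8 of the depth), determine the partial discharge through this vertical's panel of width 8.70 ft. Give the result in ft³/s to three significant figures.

v̄ = (4.575 + 2.072) / 2 = 3.324 ft/s
q = v̄ × d × w = 3.324 × 2.15 × 8.70 = 62.17 ft³/s

62.2 ft³/s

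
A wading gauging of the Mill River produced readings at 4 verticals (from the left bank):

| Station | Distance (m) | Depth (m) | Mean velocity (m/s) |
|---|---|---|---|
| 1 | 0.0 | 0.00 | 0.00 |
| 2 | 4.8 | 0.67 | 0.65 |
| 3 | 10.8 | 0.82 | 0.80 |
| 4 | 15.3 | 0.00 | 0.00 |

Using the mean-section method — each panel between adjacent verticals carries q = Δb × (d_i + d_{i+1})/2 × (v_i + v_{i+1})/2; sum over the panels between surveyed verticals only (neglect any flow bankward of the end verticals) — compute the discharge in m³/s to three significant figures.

4.50 m³/s

Panel 1-2: Δb = 4.8 m, d̄ = (0.00+0.67)/2 = 0.335, v̄ = (0.00+0.65)/2 = 0.325 → q = 4.8×0.335×0.325 = 0.5226 m³/s
Panel 2-3: Δb = 6 m, d̄ = (0.67+0.82)/2 = 0.745, v̄ = (0.65+0.80)/2 = 0.725 → q = 6×0.745×0.725 = 3.241 m³/s
Panel 3-4: Δb = 4.5 m, d̄ = (0.82+0.00)/2 = 0.41, v̄ = (0.80+0.00)/2 = 0.4 → q = 4.5×0.41×0.4 = 0.7380 m³/s
Q = Σ q = 4.501 m³/s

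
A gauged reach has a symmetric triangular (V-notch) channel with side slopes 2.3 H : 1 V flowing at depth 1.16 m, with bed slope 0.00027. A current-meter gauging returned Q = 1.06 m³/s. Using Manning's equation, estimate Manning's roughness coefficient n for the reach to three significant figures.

A = z·y² = 2.3×1.16² = 3.095 m²
P = 2y√(1+z²) = 2×1.16×√(1+2.3²) = 5.819 m
R = A/P = 3.095/5.819 = 0.5319 m
n = (1/Q)·A·R^(2/3)·S^(1/2) = (1/1.06) × 3.095 × 0.6565 × 0.01643 = 0.03149

0.0315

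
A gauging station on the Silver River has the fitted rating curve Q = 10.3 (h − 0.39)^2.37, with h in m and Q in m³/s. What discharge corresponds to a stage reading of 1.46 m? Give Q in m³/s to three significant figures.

12.1 m³/s

Q = 10.3 × (1.46 − 0.39)^2.37 = 10.3 × 1.07^2.37 = 12.09 m³/s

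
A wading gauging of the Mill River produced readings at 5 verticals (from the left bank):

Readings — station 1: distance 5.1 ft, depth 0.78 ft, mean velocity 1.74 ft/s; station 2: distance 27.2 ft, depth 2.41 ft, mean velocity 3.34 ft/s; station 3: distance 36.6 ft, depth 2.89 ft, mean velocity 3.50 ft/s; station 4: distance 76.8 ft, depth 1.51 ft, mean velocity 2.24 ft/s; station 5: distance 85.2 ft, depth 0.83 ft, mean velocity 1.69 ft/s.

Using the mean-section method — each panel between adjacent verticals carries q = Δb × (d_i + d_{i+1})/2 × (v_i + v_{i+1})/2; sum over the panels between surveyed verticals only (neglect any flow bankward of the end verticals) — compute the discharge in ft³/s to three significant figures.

Panel 1-2: Δb = 22.1 ft, d̄ = (0.78+2.41)/2 = 1.595, v̄ = (1.74+3.34)/2 = 2.54 → q = 22.1×1.595×2.54 = 89.53 ft³/s
Panel 2-3: Δb = 9.4 ft, d̄ = (2.41+2.89)/2 = 2.65, v̄ = (3.34+3.50)/2 = 3.42 → q = 9.4×2.65×3.42 = 85.19 ft³/s
Panel 3-4: Δb = 40.2 ft, d̄ = (2.89+1.51)/2 = 2.2, v̄ = (3.50+2.24)/2 = 2.87 → q = 40.2×2.2×2.87 = 253.8 ft³/s
Panel 4-5: Δb = 8.4 ft, d̄ = (1.51+0.83)/2 = 1.17, v̄ = (2.24+1.69)/2 = 1.965 → q = 8.4×1.17×1.965 = 19.31 ft³/s
Q = Σ q = 447.9 ft³/s

448 ft³/s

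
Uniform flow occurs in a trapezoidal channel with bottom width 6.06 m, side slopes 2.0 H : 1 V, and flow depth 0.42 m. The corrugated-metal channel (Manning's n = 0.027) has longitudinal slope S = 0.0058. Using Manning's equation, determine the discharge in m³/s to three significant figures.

A = (b + z·y)·y = (6.06 + 2.0×0.42)×0.42 = 2.898 m²
P = b + 2y√(1+z²) = 6.06 + 2×0.42×√(1+2.0²) = 7.938 m
R = A/P = 2.898/7.938 = 0.3651 m
Q = (1/n)·A·R^(2/3)·S^(1/2) = (1/0.027) × 2.898 × 0.3651^(2/3) × 0.0058^(1/2) = 4.175 m³/s

4.18 m³/s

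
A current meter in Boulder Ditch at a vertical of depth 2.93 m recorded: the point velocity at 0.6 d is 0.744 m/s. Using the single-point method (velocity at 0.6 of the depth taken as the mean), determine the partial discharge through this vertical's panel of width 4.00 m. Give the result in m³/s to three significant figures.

v̄ = v₀.₆ = 0.744 m/s
q = v̄ × d × w = 0.7440 × 2.93 × 4.00 = 8.720 m³/s

8.72 m³/s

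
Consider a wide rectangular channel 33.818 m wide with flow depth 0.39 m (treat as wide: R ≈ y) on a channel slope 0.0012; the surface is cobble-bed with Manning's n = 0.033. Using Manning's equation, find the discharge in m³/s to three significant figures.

7.39 m³/s

A = b·y = 33.818 × 0.39 = 13.19 m²
Wide channel: R ≈ y = 0.39 m
Q = (1/n)·A·R^(2/3)·S^(1/2) = (1/0.033) × 13.19 × 0.3900^(2/3) × 0.0012^(1/2) = 7.390 m³/s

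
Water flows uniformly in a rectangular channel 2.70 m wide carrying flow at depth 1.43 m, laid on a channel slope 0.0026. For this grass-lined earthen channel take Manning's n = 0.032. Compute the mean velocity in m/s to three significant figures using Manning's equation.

A = b·y = 2.70 × 1.43 = 3.861 m²
P = b + 2y = 2.70 + 2×1.43 = 5.560 m
R = A/P = 3.861/5.560 = 0.6944 m
Q = (1/n)·A·R^(2/3)·S^(1/2) = (1/0.032) × 3.861 × 0.6944^(2/3) × 0.0026^(1/2) = 4.825 m³/s
V = Q/A = 4.825/3.861 = 1.250 m/s

1.25 m/s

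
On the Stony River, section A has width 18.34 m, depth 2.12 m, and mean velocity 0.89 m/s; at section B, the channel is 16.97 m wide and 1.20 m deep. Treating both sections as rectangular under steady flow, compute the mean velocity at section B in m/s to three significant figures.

Q = A₁V₁ = (18.34×2.12) × 0.89 = 34.60 m³/s
A₂ = 16.97 × 1.20 = 20.36 m²
V₂ = Q/A₂ = 34.60/20.36 = 1.699 m/s

1.70 m/s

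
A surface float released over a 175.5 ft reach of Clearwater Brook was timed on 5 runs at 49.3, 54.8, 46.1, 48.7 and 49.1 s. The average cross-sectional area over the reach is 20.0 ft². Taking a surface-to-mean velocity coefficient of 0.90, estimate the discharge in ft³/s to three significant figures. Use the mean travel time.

t̄ = (49.3 + 54.8 + 46.1 + 48.7 + 49.1) / 5 = 49.6 s
v_surface = L / t̄ = 175.5 / 49.6 = 3.538 ft/s
v_mean = 0.90 × 3.538 = 3.184 ft/s
Q = A × v_mean = 20.0 × 3.184 = 63.69 ft³/s

63.7 ft³/s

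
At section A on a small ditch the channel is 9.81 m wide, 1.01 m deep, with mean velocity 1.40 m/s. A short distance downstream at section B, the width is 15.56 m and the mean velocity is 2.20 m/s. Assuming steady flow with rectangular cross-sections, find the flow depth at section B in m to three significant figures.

0.405 m

Q = A₁V₁ = (9.81×1.01) × 1.40 = 13.87 m³/s
d₂ = Q/(b₂ V₂) = 13.87/(15.56×2.20) = 0.4052 m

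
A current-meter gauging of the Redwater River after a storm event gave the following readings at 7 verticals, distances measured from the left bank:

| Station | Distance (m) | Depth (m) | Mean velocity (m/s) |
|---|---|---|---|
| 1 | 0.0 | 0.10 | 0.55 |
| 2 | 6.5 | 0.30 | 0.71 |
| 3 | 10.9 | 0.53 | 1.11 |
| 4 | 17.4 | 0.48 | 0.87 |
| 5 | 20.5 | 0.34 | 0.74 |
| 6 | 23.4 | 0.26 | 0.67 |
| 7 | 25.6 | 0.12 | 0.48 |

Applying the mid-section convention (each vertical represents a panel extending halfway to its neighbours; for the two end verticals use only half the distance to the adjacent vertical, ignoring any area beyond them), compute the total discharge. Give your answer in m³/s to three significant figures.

7.81 m³/s

w_1 = (6.5 − 0.0)/2 = 3.25 m; q_1 = 0.55 × 0.10 × 3.25 = 0.1788 m³/s
w_2 = (10.9 − 0.0)/2 = 5.45 m; q_2 = 0.71 × 0.30 × 5.45 = 1.161 m³/s
w_3 = (17.4 − 6.5)/2 = 5.45 m; q_3 = 1.11 × 0.53 × 5.45 = 3.206 m³/s
w_4 = (20.5 − 10.9)/2 = 4.8 m; q_4 = 0.87 × 0.48 × 4.8 = 2.004 m³/s
w_5 = (23.4 − 17.4)/2 = 3 m; q_5 = 0.74 × 0.34 × 3 = 0.7548 m³/s
w_6 = (25.6 − 20.5)/2 = 2.55 m; q_6 = 0.67 × 0.26 × 2.55 = 0.4442 m³/s
w_7 = (25.6 − 23.4)/2 = 1.1 m; q_7 = 0.48 × 0.12 × 1.1 = 0.06336 m³/s
Q = Σ qᵢ = 7.813 m³/s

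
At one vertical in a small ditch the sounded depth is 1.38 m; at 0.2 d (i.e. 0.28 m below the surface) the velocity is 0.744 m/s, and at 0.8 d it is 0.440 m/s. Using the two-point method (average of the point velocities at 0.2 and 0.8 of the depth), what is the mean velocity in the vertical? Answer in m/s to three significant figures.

v̄ = (0.744 + 0.440) / 2 = 0.5920 m/s

0.592 m/s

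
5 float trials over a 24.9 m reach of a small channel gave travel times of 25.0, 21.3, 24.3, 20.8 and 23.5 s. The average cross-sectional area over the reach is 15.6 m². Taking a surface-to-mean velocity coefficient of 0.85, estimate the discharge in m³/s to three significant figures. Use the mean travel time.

14.4 m³/s

t̄ = (25.0 + 21.3 + 24.3 + 20.8 + 23.5) / 5 = 22.98 s
v_surface = L / t̄ = 24.9 / 22.98 = 1.084 m/s
v_mean = 0.85 × 1.084 = 0.9210 m/s
Q = A × v_mean = 15.6 × 0.9210 = 14.37 m³/s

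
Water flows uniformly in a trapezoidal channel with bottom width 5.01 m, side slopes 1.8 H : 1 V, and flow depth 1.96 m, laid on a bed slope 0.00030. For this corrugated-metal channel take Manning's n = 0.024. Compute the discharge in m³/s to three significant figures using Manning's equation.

A = (b + z·y)·y = (5.01 + 1.8×1.96)×1.96 = 16.73 m²
P = b + 2y√(1+z²) = 5.01 + 2×1.96×√(1+1.8²) = 13.08 m
R = A/P = 16.73/13.08 = 1.279 m
Q = (1/n)·A·R^(2/3)·S^(1/2) = (1/0.024) × 16.73 × 1.279^(2/3) × 0.00030^(1/2) = 14.23 m³/s

14.2 m³/s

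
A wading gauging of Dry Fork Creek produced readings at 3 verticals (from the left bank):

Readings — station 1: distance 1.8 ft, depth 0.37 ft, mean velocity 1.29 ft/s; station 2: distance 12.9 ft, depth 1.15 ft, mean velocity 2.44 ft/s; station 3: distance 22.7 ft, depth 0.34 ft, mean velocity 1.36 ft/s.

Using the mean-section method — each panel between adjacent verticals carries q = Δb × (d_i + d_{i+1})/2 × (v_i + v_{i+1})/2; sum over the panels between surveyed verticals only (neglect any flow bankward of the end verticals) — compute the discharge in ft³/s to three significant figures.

Panel 1-2: Δb = 11.1 ft, d̄ = (0.37+1.15)/2 = 0.76, v̄ = (1.29+2.44)/2 = 1.865 → q = 11.1×0.76×1.865 = 15.73 ft³/s
Panel 2-3: Δb = 9.8 ft, d̄ = (1.15+0.34)/2 = 0.745, v̄ = (2.44+1.36)/2 = 1.9 → q = 9.8×0.745×1.9 = 13.87 ft³/s
Q = Σ q = 29.61 ft³/s

29.6 ft³/s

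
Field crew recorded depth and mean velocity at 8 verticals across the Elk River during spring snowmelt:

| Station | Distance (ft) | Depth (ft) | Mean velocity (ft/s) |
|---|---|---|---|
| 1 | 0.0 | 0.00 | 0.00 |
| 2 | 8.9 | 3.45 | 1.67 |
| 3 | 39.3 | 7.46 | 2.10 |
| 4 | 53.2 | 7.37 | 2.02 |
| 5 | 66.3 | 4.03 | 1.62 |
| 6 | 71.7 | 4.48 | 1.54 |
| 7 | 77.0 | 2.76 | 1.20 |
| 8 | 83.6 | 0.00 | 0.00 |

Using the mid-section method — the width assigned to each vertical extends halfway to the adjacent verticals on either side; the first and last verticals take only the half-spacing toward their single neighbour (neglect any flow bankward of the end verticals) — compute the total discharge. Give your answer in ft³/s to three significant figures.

w_2 = (39.3 − 0.0)/2 = 19.65 ft; q_2 = 1.67 × 3.45 × 19.65 = 113.2 ft³/s
w_3 = (53.2 − 8.9)/2 = 22.15 ft; q_3 = 2.10 × 7.46 × 22.15 = 347.0 ft³/s
w_4 = (66.3 − 39.3)/2 = 13.5 ft; q_4 = 2.02 × 7.37 × 13.5 = 201.0 ft³/s
w_5 = (71.7 − 53.2)/2 = 9.25 ft; q_5 = 1.62 × 4.03 × 9.25 = 60.39 ft³/s
w_6 = (77.0 − 66.3)/2 = 5.35 ft; q_6 = 1.54 × 4.48 × 5.35 = 36.91 ft³/s
w_7 = (83.6 − 71.7)/2 = 5.95 ft; q_7 = 1.20 × 2.76 × 5.95 = 19.71 ft³/s
Stations 1, 8 contribute zero (depth or velocity is 0).
Q = Σ qᵢ = 778.2 ft³/s

778 ft³/s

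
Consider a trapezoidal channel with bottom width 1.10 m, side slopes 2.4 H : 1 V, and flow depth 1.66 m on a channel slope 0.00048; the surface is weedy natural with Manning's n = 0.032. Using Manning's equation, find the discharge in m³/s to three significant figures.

A = (b + z·y)·y = (1.10 + 2.4×1.66)×1.66 = 8.439 m²
P = b + 2y√(1+z²) = 1.10 + 2×1.66×√(1+2.4²) = 9.732 m
R = A/P = 8.439/9.732 = 0.8672 m
Q = (1/n)·A·R^(2/3)·S^(1/2) = (1/0.032) × 8.439 × 0.8672^(2/3) × 0.00048^(1/2) = 5.254 m³/s

5.25 m³/s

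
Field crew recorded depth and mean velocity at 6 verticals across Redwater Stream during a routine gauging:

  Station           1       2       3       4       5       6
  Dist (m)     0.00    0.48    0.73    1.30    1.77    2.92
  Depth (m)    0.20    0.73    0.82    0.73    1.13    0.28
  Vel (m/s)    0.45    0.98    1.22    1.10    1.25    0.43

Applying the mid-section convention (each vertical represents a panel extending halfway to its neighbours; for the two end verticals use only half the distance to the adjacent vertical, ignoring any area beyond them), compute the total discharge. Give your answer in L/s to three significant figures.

2320 L/s

w_1 = (0.48 − 0.00)/2 = 0.24 m; q_1 = 0.45 × 0.20 × 0.24 = 0.02160 m³/s
w_2 = (0.73 − 0.00)/2 = 0.365 m; q_2 = 0.98 × 0.73 × 0.365 = 0.2611 m³/s
w_3 = (1.30 − 0.48)/2 = 0.41 m; q_3 = 1.22 × 0.82 × 0.41 = 0.4102 m³/s
w_4 = (1.77 − 0.73)/2 = 0.52 m; q_4 = 1.10 × 0.73 × 0.52 = 0.4176 m³/s
w_5 = (2.92 − 1.30)/2 = 0.81 m; q_5 = 1.25 × 1.13 × 0.81 = 1.144 m³/s
w_6 = (2.92 − 1.77)/2 = 0.575 m; q_6 = 0.43 × 0.28 × 0.575 = 0.06923 m³/s
Q = Σ qᵢ = 2.324 m³/s
= 2.324 × 1000 = 2324 L/s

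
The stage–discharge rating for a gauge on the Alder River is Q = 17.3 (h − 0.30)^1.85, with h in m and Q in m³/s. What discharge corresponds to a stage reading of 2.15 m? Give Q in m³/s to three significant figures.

Q = 17.3 × (2.15 − 0.30)^1.85 = 17.3 × 1.85^1.85 = 53.99 m³/s

54.0 m³/s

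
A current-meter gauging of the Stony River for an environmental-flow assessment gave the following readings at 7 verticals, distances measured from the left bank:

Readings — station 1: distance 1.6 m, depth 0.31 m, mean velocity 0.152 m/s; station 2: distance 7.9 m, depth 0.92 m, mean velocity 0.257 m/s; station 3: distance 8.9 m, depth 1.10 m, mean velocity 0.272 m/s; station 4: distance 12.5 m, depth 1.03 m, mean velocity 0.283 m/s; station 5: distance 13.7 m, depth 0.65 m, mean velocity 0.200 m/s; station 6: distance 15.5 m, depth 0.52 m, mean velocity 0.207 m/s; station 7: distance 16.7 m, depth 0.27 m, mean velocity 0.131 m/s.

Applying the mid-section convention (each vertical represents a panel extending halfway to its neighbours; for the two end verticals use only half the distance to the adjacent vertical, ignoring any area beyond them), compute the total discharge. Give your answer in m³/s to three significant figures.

w_1 = (7.9 − 1.6)/2 = 3.15 m; q_1 = 0.152 × 0.31 × 3.15 = 0.1484 m³/s
w_2 = (8.9 − 1.6)/2 = 3.65 m; q_2 = 0.257 × 0.92 × 3.65 = 0.8630 m³/s
w_3 = (12.5 − 7.9)/2 = 2.3 m; q_3 = 0.272 × 1.10 × 2.3 = 0.6882 m³/s
w_4 = (13.7 − 8.9)/2 = 2.4 m; q_4 = 0.283 × 1.03 × 2.4 = 0.6996 m³/s
w_5 = (15.5 − 12.5)/2 = 1.5 m; q_5 = 0.200 × 0.65 × 1.5 = 0.1950 m³/s
w_6 = (16.7 − 13.7)/2 = 1.5 m; q_6 = 0.207 × 0.52 × 1.5 = 0.1615 m³/s
w_7 = (16.7 − 15.5)/2 = 0.6 m; q_7 = 0.131 × 0.27 × 0.6 = 0.02122 m³/s
Q = Σ qᵢ = 2.777 m³/s

2.78 m³/s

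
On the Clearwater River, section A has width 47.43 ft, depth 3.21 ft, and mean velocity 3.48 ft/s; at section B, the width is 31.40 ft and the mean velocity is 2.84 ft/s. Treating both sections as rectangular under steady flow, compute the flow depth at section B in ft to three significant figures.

5.94 ft

Q = A₁V₁ = (47.43×3.21) × 3.48 = 529.8 ft³/s
d₂ = Q/(b₂ V₂) = 529.8/(31.40×2.84) = 5.941 ft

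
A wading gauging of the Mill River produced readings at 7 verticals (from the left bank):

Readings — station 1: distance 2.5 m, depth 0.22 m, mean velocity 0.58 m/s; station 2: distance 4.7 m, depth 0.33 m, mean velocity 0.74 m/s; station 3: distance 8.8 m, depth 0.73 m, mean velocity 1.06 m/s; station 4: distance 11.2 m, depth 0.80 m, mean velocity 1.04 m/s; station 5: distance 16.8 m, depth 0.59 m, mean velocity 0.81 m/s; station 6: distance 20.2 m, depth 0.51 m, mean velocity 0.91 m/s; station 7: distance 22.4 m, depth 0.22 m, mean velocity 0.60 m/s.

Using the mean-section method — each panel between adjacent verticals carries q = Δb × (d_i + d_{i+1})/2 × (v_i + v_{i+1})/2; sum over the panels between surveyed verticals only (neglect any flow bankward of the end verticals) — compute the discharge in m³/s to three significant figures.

10.1 m³/s

Panel 1-2: Δb = 2.2 m, d̄ = (0.22+0.33)/2 = 0.275, v̄ = (0.58+0.74)/2 = 0.66 → q = 2.2×0.275×0.66 = 0.3993 m³/s
Panel 2-3: Δb = 4.1 m, d̄ = (0.33+0.73)/2 = 0.53, v̄ = (0.74+1.06)/2 = 0.9 → q = 4.1×0.53×0.9 = 1.956 m³/s
Panel 3-4: Δb = 2.4 m, d̄ = (0.73+0.80)/2 = 0.765, v̄ = (1.06+1.04)/2 = 1.05 → q = 2.4×0.765×1.05 = 1.928 m³/s
Panel 4-5: Δb = 5.6 m, d̄ = (0.80+0.59)/2 = 0.695, v̄ = (1.04+0.81)/2 = 0.925 → q = 5.6×0.695×0.925 = 3.600 m³/s
Panel 5-6: Δb = 3.4 m, d̄ = (0.59+0.51)/2 = 0.55, v̄ = (0.81+0.91)/2 = 0.86 → q = 3.4×0.55×0.86 = 1.608 m³/s
Panel 6-7: Δb = 2.2 m, d̄ = (0.51+0.22)/2 = 0.365, v̄ = (0.91+0.60)/2 = 0.755 → q = 2.2×0.365×0.755 = 0.6063 m³/s
Q = Σ q = 10.10 m³/s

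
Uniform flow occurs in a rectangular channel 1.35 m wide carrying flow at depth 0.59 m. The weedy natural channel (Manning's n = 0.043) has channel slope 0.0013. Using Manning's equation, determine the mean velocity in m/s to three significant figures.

A = b·y = 1.35 × 0.59 = 0.7965 m²
P = b + 2y = 1.35 + 2×0.59 = 2.530 m
R = A/P = 0.7965/2.530 = 0.3148 m
Q = (1/n)·A·R^(2/3)·S^(1/2) = (1/0.043) × 0.7965 × 0.3148^(2/3) × 0.0013^(1/2) = 0.3091 m³/s
V = Q/A = 0.3091/0.7965 = 0.3880 m/s

0.388 m/s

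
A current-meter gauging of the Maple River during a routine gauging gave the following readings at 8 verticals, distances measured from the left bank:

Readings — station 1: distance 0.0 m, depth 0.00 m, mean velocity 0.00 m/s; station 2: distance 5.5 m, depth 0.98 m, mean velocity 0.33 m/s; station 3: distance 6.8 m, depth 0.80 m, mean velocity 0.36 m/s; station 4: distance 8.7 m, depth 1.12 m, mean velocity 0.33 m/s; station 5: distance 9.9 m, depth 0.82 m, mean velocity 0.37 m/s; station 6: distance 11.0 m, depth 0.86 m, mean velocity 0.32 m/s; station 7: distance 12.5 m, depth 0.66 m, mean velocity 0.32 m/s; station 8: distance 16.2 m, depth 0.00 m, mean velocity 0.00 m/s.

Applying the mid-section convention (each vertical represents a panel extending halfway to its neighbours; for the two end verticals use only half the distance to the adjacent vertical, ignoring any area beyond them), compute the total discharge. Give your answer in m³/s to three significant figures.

3.39 m³/s

w_2 = (6.8 − 0.0)/2 = 3.4 m; q_2 = 0.33 × 0.98 × 3.4 = 1.100 m³/s
w_3 = (8.7 − 5.5)/2 = 1.6 m; q_3 = 0.36 × 0.80 × 1.6 = 0.4608 m³/s
w_4 = (9.9 − 6.8)/2 = 1.55 m; q_4 = 0.33 × 1.12 × 1.55 = 0.5729 m³/s
w_5 = (11.0 − 8.7)/2 = 1.15 m; q_5 = 0.37 × 0.82 × 1.15 = 0.3489 m³/s
w_6 = (12.5 − 9.9)/2 = 1.3 m; q_6 = 0.32 × 0.86 × 1.3 = 0.3578 m³/s
w_7 = (16.2 − 11.0)/2 = 2.6 m; q_7 = 0.32 × 0.66 × 2.6 = 0.5491 m³/s
Stations 1, 8 contribute zero (depth or velocity is 0).
Q = Σ qᵢ = 3.389 m³/s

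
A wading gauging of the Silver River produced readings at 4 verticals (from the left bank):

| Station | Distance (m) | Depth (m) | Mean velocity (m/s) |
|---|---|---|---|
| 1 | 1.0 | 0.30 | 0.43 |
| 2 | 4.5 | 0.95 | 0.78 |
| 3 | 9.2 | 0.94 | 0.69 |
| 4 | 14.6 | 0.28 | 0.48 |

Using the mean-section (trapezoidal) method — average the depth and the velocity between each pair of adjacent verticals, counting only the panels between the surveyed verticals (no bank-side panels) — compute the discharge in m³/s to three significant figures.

6.51 m³/s

Panel 1-2: Δb = 3.5 m, d̄ = (0.30+0.95)/2 = 0.625, v̄ = (0.43+0.78)/2 = 0.605 → q = 3.5×0.625×0.605 = 1.323 m³/s
Panel 2-3: Δb = 4.7 m, d̄ = (0.95+0.94)/2 = 0.945, v̄ = (0.78+0.69)/2 = 0.735 → q = 4.7×0.945×0.735 = 3.265 m³/s
Panel 3-4: Δb = 5.4 m, d̄ = (0.94+0.28)/2 = 0.61, v̄ = (0.69+0.48)/2 = 0.585 → q = 5.4×0.61×0.585 = 1.927 m³/s
Q = Σ q = 6.515 m³/s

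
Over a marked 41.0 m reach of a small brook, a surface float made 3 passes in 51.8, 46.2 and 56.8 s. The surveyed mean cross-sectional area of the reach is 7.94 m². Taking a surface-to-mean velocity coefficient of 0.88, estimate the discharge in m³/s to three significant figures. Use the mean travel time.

5.55 m³/s

t̄ = (51.8 + 46.2 + 56.8) / 3 = 51.6 s
v_surface = L / t̄ = 41.0 / 51.6 = 0.7946 m/s
v_mean = 0.88 × 0.7946 = 0.6992 m/s
Q = A × v_mean = 7.94 × 0.6992 = 5.552 m³/s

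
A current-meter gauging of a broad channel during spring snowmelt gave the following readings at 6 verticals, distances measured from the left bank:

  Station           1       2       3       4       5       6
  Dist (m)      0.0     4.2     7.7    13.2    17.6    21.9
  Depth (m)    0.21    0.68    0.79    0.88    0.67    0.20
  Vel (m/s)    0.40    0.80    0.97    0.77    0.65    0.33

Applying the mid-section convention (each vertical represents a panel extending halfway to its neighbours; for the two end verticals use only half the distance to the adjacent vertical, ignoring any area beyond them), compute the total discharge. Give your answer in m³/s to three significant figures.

w_1 = (4.2 − 0.0)/2 = 2.1 m; q_1 = 0.40 × 0.21 × 2.1 = 0.1764 m³/s
w_2 = (7.7 − 0.0)/2 = 3.85 m; q_2 = 0.80 × 0.68 × 3.85 = 2.094 m³/s
w_3 = (13.2 − 4.2)/2 = 4.5 m; q_3 = 0.97 × 0.79 × 4.5 = 3.448 m³/s
w_4 = (17.6 − 7.7)/2 = 4.95 m; q_4 = 0.77 × 0.88 × 4.95 = 3.354 m³/s
w_5 = (21.9 − 13.2)/2 = 4.35 m; q_5 = 0.65 × 0.67 × 4.35 = 1.894 m³/s
w_6 = (21.9 − 17.6)/2 = 2.15 m; q_6 = 0.33 × 0.20 × 2.15 = 0.1419 m³/s
Q = Σ qᵢ = 11.11 m³/s

11.1 m³/s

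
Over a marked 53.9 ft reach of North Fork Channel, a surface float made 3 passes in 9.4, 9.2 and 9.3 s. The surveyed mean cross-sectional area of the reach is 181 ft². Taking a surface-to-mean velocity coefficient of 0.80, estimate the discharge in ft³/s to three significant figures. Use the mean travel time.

t̄ = (9.4 + 9.2 + 9.3) / 3 = 9.3 s
v_surface = L / t̄ = 53.9 / 9.3 = 5.796 ft/s
v_mean = 0.80 × 5.796 = 4.637 ft/s
Q = A × v_mean = 181 × 4.637 = 839.2 ft³/s

839 ft³/s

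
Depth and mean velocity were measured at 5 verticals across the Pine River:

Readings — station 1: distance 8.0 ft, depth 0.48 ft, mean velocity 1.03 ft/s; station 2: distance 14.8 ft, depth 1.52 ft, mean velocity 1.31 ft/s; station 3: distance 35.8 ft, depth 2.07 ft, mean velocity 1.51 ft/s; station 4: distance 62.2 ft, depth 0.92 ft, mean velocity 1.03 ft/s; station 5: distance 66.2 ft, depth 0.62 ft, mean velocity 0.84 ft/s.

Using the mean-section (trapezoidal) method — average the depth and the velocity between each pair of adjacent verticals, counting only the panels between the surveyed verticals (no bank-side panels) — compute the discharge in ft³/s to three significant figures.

114 ft³/s

Panel 1-2: Δb = 6.8 ft, d̄ = (0.48+1.52)/2 = 1, v̄ = (1.03+1.31)/2 = 1.17 → q = 6.8×1×1.17 = 7.956 ft³/s
Panel 2-3: Δb = 21 ft, d̄ = (1.52+2.07)/2 = 1.795, v̄ = (1.31+1.51)/2 = 1.41 → q = 21×1.795×1.41 = 53.15 ft³/s
Panel 3-4: Δb = 26.4 ft, d̄ = (2.07+0.92)/2 = 1.495, v̄ = (1.51+1.03)/2 = 1.27 → q = 26.4×1.495×1.27 = 50.12 ft³/s
Panel 4-5: Δb = 4 ft, d̄ = (0.92+0.62)/2 = 0.77, v̄ = (1.03+0.84)/2 = 0.935 → q = 4×0.77×0.935 = 2.880 ft³/s
Q = Σ q = 114.1 ft³/s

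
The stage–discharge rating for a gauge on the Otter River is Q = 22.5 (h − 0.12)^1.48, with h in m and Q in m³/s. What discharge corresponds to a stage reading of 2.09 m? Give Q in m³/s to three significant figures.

61.4 m³/s

Q = 22.5 × (2.09 − 0.12)^1.48 = 22.5 × 1.97^1.48 = 61.38 m³/s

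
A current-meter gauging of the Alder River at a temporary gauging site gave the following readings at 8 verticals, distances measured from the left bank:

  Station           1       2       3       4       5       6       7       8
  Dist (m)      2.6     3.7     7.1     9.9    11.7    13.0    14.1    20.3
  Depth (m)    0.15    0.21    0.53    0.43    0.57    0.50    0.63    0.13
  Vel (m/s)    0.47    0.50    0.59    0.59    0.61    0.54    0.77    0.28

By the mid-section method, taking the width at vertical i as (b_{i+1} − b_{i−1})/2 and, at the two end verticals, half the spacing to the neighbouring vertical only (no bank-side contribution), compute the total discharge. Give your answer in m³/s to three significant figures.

w_1 = (3.7 − 2.6)/2 = 0.55 m; q_1 = 0.47 × 0.15 × 0.55 = 0.03878 m³/s
w_2 = (7.1 − 2.6)/2 = 2.25 m; q_2 = 0.50 × 0.21 × 2.25 = 0.2363 m³/s
w_3 = (9.9 − 3.7)/2 = 3.1 m; q_3 = 0.59 × 0.53 × 3.1 = 0.9694 m³/s
w_4 = (11.7 − 7.1)/2 = 2.3 m; q_4 = 0.59 × 0.43 × 2.3 = 0.5835 m³/s
w_5 = (13.0 − 9.9)/2 = 1.55 m; q_5 = 0.61 × 0.57 × 1.55 = 0.5389 m³/s
w_6 = (14.1 − 11.7)/2 = 1.2 m; q_6 = 0.54 × 0.50 × 1.2 = 0.3240 m³/s
w_7 = (20.3 − 13.0)/2 = 3.65 m; q_7 = 0.77 × 0.63 × 3.65 = 1.771 m³/s
w_8 = (20.3 − 14.1)/2 = 3.1 m; q_8 = 0.28 × 0.13 × 3.1 = 0.1128 m³/s
Q = Σ qᵢ = 4.574 m³/s

4.57 m³/s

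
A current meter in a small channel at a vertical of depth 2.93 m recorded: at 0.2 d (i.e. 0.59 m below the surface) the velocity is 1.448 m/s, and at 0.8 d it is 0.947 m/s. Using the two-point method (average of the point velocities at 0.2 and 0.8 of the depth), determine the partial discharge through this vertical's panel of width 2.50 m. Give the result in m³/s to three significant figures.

v̄ = (1.448 + 0.947) / 2 = 1.198 m/s
q = v̄ × d × w = 1.198 × 2.93 × 2.50 = 8.772 m³/s

8.77 m³/s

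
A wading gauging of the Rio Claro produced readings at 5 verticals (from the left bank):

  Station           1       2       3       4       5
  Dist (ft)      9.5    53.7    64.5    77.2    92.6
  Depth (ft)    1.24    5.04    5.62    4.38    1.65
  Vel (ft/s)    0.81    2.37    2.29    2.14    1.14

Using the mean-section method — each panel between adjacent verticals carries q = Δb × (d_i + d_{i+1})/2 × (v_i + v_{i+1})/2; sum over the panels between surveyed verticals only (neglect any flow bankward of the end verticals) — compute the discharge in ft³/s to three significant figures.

572 ft³/s

Panel 1-2: Δb = 44.2 ft, d̄ = (1.24+5.04)/2 = 3.14, v̄ = (0.81+2.37)/2 = 1.59 → q = 44.2×3.14×1.59 = 220.7 ft³/s
Panel 2-3: Δb = 10.8 ft, d̄ = (5.04+5.62)/2 = 5.33, v̄ = (2.37+2.29)/2 = 2.33 → q = 10.8×5.33×2.33 = 134.1 ft³/s
Panel 3-4: Δb = 12.7 ft, d̄ = (5.62+4.38)/2 = 5, v̄ = (2.29+2.14)/2 = 2.215 → q = 12.7×5×2.215 = 140.7 ft³/s
Panel 4-5: Δb = 15.4 ft, d̄ = (4.38+1.65)/2 = 3.015, v̄ = (2.14+1.14)/2 = 1.64 → q = 15.4×3.015×1.64 = 76.15 ft³/s
Q = Σ q = 571.6 ft³/s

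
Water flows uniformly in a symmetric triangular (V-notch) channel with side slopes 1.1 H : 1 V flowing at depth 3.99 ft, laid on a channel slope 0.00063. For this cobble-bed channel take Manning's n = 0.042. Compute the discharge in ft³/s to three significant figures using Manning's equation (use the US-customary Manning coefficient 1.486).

20.2 ft³/s

A = z·y² = 1.1×3.99² = 17.51 ft²
P = 2y√(1+z²) = 2×3.99×√(1+1.1²) = 11.86 ft
R = A/P = 17.51/11.86 = 1.476 ft
Q = (1.486/n)·A·R^(2/3)·S^(1/2) = (1.486/0.042) × 17.51 × 1.476^(2/3) × 0.00063^(1/2) = 20.16 ft³/s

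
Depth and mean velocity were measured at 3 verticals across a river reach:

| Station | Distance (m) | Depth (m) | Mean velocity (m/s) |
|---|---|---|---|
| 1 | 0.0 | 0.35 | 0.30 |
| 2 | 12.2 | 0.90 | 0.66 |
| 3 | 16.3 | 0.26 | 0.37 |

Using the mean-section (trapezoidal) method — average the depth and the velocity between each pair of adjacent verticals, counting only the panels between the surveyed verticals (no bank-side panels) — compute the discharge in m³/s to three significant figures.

Panel 1-2: Δb = 12.2 m, d̄ = (0.35+0.90)/2 = 0.625, v̄ = (0.30+0.66)/2 = 0.48 → q = 12.2×0.625×0.48 = 3.660 m³/s
Panel 2-3: Δb = 4.1 m, d̄ = (0.90+0.26)/2 = 0.58, v̄ = (0.66+0.37)/2 = 0.515 → q = 4.1×0.58×0.515 = 1.225 m³/s
Q = Σ q = 4.885 m³/s

4.88 m³/s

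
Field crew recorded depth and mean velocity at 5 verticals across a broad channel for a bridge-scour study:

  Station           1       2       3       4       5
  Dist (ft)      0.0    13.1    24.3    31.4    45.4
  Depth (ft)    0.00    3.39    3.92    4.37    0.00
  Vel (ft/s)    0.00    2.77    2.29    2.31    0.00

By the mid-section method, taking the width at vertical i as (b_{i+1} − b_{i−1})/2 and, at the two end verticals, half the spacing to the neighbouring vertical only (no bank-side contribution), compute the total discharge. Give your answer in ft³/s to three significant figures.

303 ft³/s

w_2 = (24.3 − 0.0)/2 = 12.15 ft; q_2 = 2.77 × 3.39 × 12.15 = 114.1 ft³/s
w_3 = (31.4 − 13.1)/2 = 9.15 ft; q_3 = 2.29 × 3.92 × 9.15 = 82.14 ft³/s
w_4 = (45.4 − 24.3)/2 = 10.55 ft; q_4 = 2.31 × 4.37 × 10.55 = 106.5 ft³/s
Stations 1, 5 contribute zero (depth or velocity is 0).
Q = Σ qᵢ = 302.7 ft³/s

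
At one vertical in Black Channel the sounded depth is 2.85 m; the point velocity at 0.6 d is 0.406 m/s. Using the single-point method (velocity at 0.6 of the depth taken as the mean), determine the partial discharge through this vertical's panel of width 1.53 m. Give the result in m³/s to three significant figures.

v̄ = v₀.₆ = 0.406 m/s
q = v̄ × d × w = 0.4060 × 2.85 × 1.53 = 1.770 m³/s

1.77 m³/s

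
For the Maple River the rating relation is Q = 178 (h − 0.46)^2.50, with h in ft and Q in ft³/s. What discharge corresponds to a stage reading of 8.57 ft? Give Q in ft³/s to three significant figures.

33300 ft³/s

Q = 178 × (8.57 − 0.46)^2.50 = 178 × 8.11^2.50 = 33340 ft³/s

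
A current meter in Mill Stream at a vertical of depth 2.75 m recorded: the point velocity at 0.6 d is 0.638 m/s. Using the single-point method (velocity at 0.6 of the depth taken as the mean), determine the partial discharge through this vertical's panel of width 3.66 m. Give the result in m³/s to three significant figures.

v̄ = v₀.₆ = 0.638 m/s
q = v̄ × d × w = 0.6380 × 2.75 × 3.66 = 6.421 m³/s

6.42 m³/s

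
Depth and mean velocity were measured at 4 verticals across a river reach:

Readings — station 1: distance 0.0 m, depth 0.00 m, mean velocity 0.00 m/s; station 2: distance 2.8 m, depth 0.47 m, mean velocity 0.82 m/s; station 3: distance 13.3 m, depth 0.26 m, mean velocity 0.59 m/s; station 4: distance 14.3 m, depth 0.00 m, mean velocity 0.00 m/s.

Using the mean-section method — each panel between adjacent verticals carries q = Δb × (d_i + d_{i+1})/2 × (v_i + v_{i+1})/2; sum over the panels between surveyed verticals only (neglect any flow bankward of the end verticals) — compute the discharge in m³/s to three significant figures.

Panel 1-2: Δb = 2.8 m, d̄ = (0.00+0.47)/2 = 0.235, v̄ = (0.00+0.82)/2 = 0.41 → q = 2.8×0.235×0.41 = 0.2698 m³/s
Panel 2-3: Δb = 10.5 m, d̄ = (0.47+0.26)/2 = 0.365, v̄ = (0.82+0.59)/2 = 0.705 → q = 10.5×0.365×0.705 = 2.702 m³/s
Panel 3-4: Δb = 1 m, d̄ = (0.26+0.00)/2 = 0.13, v̄ = (0.59+0.00)/2 = 0.295 → q = 1×0.13×0.295 = 0.03835 m³/s
Q = Σ q = 3.010 m³/s

3.01 m³/s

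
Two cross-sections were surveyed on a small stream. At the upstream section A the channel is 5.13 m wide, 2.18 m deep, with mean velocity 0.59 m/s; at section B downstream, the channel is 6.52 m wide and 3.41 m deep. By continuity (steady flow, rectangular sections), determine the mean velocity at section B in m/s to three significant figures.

0.297 m/s

Q = A₁V₁ = (5.13×2.18) × 0.59 = 6.598 m³/s
A₂ = 6.52 × 3.41 = 22.23 m²
V₂ = Q/A₂ = 6.598/22.23 = 0.2968 m/s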